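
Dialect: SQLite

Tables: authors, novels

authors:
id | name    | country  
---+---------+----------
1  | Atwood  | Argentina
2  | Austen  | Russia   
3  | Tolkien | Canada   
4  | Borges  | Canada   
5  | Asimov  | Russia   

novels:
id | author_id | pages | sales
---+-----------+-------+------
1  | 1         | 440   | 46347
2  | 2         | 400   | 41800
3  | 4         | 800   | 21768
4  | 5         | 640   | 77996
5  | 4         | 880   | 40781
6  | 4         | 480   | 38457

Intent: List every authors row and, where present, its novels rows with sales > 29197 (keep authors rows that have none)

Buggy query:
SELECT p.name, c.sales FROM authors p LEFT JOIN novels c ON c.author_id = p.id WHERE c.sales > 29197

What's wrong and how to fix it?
Bug: A WHERE condition on the right-hand table after LEFT JOIN drops unmatched parents

Fix: Move the right-table condition into the ON clause so unmatched parents are kept

Corrected query:
SELECT p.name, c.sales FROM authors p LEFT JOIN novels c ON c.author_id = p.id AND c.sales > 29197

Result:
name    | sales
--------+------
Atwood  | 46347
Austen  | 41800
Tolkien | NULL 
Borges  | 38457
Borges  | 40781
Asimov  | 77996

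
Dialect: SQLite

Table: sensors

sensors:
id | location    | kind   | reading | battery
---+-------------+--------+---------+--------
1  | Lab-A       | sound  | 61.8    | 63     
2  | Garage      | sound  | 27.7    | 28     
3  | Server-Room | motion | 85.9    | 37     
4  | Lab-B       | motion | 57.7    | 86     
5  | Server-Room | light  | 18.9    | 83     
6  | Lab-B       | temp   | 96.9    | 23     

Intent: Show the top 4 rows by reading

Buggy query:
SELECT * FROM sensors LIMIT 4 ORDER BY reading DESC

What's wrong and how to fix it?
Bug: LIMIT must come after ORDER BY

Fix: Swap the clauses: ORDER BY first, then LIMIT

Corrected query:
SELECT * FROM sensors ORDER BY reading DESC LIMIT 4

Result:
id | location    | kind   | reading | battery
---+-------------+--------+---------+--------
6  | Lab-B       | temp   | 96.9    | 23     
3  | Server-Room | motion | 85.9    | 37     
1  | Lab-A       | sound  | 61.8    | 63     
4  | Lab-B       | motion | 57.7    | 86     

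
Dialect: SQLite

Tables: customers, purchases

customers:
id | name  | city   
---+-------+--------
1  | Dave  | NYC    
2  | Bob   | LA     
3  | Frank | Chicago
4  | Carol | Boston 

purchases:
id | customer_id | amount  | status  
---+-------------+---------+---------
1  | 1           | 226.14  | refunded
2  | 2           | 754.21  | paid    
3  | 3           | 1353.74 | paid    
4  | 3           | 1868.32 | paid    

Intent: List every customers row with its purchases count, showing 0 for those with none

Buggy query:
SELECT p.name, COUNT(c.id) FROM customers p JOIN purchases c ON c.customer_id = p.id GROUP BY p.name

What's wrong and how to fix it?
Bug: INNER JOIN drops customers rows that have no matching purchases rows

Fix: Use LEFT JOIN so parents without children still appear (COUNT(c.id) gives 0)

Corrected query:
SELECT p.name, COUNT(c.id) FROM customers p LEFT JOIN purchases c ON c.customer_id = p.id GROUP BY p.name

Result:
name  | COUNT(c.id)
------+------------
Bob   | 1          
Carol | 0          
Dave  | 1          
Frank | 2          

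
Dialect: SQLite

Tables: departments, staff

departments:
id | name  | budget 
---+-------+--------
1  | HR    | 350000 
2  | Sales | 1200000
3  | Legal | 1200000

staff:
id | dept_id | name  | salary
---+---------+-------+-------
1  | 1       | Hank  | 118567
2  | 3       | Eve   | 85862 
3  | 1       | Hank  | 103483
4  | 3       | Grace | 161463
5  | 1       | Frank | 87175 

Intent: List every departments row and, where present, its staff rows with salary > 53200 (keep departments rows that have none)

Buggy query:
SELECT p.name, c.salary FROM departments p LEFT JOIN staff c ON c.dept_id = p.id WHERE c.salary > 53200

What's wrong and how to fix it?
Bug: Filtering c.salary in WHERE discards the NULL rows produced by LEFT JOIN, turning it into an inner join

Fix: Put 'c.salary > 53200' in the JOIN's ON clause instead of WHERE

Corrected query:
SELECT p.name, c.salary FROM departments p LEFT JOIN staff c ON c.dept_id = p.id AND c.salary > 53200

Result:
name  | salary
------+-------
HR    | 87175 
HR    | 103483
HR    | 118567
Sales | NULL  
Legal | 85862 
Legal | 161463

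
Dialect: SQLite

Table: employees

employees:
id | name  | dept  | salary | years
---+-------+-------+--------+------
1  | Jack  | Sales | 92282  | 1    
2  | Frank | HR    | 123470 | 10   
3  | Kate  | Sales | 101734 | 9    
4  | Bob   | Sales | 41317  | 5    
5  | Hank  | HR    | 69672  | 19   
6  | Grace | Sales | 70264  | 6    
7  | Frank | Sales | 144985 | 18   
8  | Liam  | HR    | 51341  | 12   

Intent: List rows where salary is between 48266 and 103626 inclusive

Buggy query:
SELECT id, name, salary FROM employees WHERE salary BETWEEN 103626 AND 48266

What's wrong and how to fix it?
Bug: BETWEEN expects the lower bound first; with 103626 AND 48266 the range is empty

Fix: Write BETWEEN 48266 AND 103626

Corrected query:
SELECT id, name, salary FROM employees WHERE salary BETWEEN 48266 AND 103626

Result:
id | name  | salary
---+-------+-------
1  | Jack  | 92282 
3  | Kate  | 101734
5  | Hank  | 69672 
6  | Grace | 70264 
8  | Liam  | 51341 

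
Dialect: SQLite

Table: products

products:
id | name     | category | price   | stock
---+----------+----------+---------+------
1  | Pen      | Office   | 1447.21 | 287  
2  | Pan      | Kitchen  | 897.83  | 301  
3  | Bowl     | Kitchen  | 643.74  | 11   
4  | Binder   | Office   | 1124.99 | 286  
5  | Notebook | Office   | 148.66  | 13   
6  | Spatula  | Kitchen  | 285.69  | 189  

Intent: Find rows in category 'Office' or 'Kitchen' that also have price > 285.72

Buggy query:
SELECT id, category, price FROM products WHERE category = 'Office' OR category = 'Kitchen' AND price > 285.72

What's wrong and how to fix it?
Bug: Without parentheses, AND is evaluated before OR, so the price filter only applies to the 'Kitchen' branch

Fix: Group the OR with parentheses (or use IN), then AND the threshold

Corrected query:
SELECT id, category, price FROM products WHERE (category = 'Office' OR category = 'Kitchen') AND price > 285.72

Result:
id | category | price  
---+----------+--------
1  | Office   | 1447.21
2  | Kitchen  | 897.83 
3  | Kitchen  | 643.74 
4  | Office   | 1124.99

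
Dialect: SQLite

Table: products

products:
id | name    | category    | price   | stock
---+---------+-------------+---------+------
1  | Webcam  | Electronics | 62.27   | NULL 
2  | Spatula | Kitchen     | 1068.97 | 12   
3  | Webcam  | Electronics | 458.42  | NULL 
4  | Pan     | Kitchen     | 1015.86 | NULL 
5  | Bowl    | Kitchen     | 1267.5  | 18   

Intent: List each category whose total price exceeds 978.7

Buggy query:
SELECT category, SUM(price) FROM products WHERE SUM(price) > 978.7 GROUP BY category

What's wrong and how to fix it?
Bug: WHERE runs before GROUP BY, so aggregates aren't available there

Fix: Move the aggregate condition to a HAVING clause

Corrected query:
SELECT category, SUM(price) FROM products GROUP BY category HAVING SUM(price) > 978.7

Result:
category | SUM(price)
---------+-----------
Kitchen  | 3352.33   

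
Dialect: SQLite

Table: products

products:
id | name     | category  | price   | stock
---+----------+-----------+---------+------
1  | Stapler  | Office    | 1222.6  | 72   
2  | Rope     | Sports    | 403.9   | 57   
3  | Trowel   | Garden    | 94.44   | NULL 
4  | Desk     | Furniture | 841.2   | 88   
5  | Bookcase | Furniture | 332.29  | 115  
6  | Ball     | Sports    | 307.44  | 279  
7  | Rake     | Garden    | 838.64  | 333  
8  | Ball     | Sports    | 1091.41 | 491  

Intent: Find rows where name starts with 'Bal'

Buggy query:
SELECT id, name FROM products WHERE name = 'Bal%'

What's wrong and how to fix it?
Bug: '=' compares the literal string including the % character; pattern matching needs LIKE

Fix: Replace '=' with LIKE so 'Bal%' is treated as a pattern

Corrected query:
SELECT id, name FROM products WHERE name LIKE 'Bal%'

Result:
id | name
---+-----
6  | Ball
8  | Ball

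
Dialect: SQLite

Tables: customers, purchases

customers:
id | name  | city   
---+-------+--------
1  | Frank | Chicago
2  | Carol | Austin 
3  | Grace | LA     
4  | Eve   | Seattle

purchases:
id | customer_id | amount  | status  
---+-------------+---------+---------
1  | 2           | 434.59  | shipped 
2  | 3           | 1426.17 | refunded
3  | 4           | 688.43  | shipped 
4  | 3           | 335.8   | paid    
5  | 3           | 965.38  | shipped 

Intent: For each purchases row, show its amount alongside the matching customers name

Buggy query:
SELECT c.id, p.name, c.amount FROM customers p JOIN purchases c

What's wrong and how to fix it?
Bug: JOIN with no ON clause produces a cartesian product; every purchases row pairs with every customers row

Fix: Specify the join condition linking the foreign key to the parent id

Corrected query:
SELECT c.id, p.name, c.amount FROM customers p JOIN purchases c ON c.customer_id = p.id

Result:
id | name  | amount 
---+-------+--------
1  | Carol | 434.59 
2  | Grace | 1426.17
3  | Eve   | 688.43 
4  | Grace | 335.8  
5  | Grace | 965.38 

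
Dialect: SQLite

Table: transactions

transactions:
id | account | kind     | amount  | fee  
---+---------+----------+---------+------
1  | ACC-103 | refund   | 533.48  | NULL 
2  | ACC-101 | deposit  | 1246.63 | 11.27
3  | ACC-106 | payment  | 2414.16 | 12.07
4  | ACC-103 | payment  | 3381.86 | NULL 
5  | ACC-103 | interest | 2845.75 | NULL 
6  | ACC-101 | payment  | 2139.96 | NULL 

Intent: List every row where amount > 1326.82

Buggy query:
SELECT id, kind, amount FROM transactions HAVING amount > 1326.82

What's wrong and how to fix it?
Bug: HAVING filters the output of aggregation, but this query has no GROUP BY and no aggregate functions, so SQLite rejects it (HAVING clause on a non-aggregate query); the condition here is per row

Fix: Use WHERE for row-level filtering

Corrected query:
SELECT id, kind, amount FROM transactions WHERE amount > 1326.82

Result:
id | kind     | amount 
---+----------+--------
3  | payment  | 2414.16
4  | payment  | 3381.86
5  | interest | 2845.75
6  | payment  | 2139.96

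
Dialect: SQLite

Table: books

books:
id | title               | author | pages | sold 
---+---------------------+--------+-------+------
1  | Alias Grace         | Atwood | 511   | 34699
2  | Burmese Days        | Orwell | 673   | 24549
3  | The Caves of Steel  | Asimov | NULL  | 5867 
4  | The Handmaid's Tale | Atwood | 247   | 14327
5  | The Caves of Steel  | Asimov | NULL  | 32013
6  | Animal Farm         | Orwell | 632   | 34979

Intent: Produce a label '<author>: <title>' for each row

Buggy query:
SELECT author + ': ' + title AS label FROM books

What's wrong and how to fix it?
Bug: SQLite uses || for string concatenation; + coerces text to numbers (yielding 0)

Fix: Use the || operator for string concatenation

Corrected query:
SELECT author || ': ' || title AS label FROM books

Result:
label                      
---------------------------
Atwood: Alias Grace        
Orwell: Burmese Days       
Asimov: The Caves of Steel 
Atwood: The Handmaid's Tale
Asimov: The Caves of Steel 
Orwell: Animal Farm        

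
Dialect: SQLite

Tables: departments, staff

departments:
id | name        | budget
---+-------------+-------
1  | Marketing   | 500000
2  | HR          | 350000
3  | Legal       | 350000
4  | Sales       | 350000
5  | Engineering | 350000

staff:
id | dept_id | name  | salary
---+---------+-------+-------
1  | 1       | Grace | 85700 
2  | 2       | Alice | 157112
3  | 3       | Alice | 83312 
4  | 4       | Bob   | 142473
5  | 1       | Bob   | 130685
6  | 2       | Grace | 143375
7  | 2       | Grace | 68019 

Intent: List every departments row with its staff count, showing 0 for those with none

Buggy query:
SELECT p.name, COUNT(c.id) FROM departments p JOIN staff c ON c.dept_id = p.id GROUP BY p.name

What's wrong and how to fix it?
Bug: INNER JOIN drops departments rows that have no matching staff rows

Fix: Use LEFT JOIN so parents without children still appear (COUNT(c.id) gives 0)

Corrected query:
SELECT p.name, COUNT(c.id) FROM departments p LEFT JOIN staff c ON c.dept_id = p.id GROUP BY p.name

Result:
name        | COUNT(c.id)
------------+------------
Engineering | 0          
HR          | 3          
Legal       | 1          
Marketing   | 2          
Sales       | 1          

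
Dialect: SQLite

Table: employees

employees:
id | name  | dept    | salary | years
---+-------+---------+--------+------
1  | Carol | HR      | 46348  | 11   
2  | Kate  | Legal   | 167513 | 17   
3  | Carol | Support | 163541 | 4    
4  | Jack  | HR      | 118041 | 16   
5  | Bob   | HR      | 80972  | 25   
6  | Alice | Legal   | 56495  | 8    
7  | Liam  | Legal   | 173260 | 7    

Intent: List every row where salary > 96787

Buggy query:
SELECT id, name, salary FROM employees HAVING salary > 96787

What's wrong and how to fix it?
Bug: HAVING filters the output of aggregation, but this query has no GROUP BY and no aggregate functions, so SQLite rejects it (HAVING clause on a non-aggregate query); the condition here is per row

Fix: Replace HAVING with WHERE since the condition applies to individual rows

Corrected query:
SELECT id, name, salary FROM employees WHERE salary > 96787

Result:
id | name  | salary
---+-------+-------
2  | Kate  | 167513
3  | Carol | 163541
4  | Jack  | 118041
7  | Liam  | 173260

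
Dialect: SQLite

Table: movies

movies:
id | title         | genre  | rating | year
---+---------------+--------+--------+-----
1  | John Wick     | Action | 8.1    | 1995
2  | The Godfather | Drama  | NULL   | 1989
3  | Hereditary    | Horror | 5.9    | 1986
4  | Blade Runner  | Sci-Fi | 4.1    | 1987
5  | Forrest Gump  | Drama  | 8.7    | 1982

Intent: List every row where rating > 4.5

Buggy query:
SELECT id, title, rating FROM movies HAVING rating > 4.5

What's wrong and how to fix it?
Bug: This is a non-aggregate query (no GROUP BY, no aggregates), so in SQLite the HAVING clause is invalid here; a row-level condition belongs in WHERE

Fix: Replace HAVING with WHERE since the condition applies to individual rows

Corrected query:
SELECT id, title, rating FROM movies WHERE rating > 4.5

Result:
id | title        | rating
---+--------------+-------
1  | John Wick    | 8.1   
3  | Hereditary   | 5.9   
5  | Forrest Gump | 8.7   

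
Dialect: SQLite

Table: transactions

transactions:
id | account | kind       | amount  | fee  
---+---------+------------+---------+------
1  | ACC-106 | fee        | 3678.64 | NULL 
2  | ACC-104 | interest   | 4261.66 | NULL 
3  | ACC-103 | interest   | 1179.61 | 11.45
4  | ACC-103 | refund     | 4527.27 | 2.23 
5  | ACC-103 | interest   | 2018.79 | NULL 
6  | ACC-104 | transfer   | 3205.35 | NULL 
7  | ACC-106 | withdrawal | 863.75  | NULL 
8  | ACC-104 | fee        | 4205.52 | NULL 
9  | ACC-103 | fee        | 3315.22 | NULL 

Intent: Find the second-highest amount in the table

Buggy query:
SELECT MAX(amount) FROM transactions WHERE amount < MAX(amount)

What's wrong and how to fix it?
Bug: MAX(amount) on the right of the comparison is an aggregate-in-WHERE error

Fix: Put the inner MAX in a scalar subquery

Corrected query:
SELECT MAX(amount) FROM transactions WHERE amount < (SELECT MAX(amount) FROM transactions)

Result:
MAX(amount)
-----------
4261.66    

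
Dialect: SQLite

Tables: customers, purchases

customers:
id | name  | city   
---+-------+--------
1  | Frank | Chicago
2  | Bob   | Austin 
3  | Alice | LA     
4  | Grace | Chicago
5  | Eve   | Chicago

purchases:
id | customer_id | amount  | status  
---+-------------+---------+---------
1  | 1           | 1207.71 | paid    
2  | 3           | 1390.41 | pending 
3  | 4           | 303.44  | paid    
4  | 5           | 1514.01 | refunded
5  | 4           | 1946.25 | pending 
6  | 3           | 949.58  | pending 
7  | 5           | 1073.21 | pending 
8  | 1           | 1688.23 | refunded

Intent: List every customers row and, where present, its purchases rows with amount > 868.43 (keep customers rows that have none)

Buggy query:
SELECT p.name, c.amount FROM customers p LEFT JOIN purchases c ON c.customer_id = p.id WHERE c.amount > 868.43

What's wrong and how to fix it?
Bug: A WHERE condition on the right-hand table after LEFT JOIN drops unmatched parents

Fix: Put 'c.amount > 868.43' in the JOIN's ON clause instead of WHERE

Corrected query:
SELECT p.name, c.amount FROM customers p LEFT JOIN purchases c ON c.customer_id = p.id AND c.amount > 868.43

Result:
name  | amount 
------+--------
Frank | 1207.71
Frank | 1688.23
Bob   | NULL   
Alice | 949.58 
Alice | 1390.41
Grace | 1946.25
Eve   | 1073.21
Eve   | 1514.01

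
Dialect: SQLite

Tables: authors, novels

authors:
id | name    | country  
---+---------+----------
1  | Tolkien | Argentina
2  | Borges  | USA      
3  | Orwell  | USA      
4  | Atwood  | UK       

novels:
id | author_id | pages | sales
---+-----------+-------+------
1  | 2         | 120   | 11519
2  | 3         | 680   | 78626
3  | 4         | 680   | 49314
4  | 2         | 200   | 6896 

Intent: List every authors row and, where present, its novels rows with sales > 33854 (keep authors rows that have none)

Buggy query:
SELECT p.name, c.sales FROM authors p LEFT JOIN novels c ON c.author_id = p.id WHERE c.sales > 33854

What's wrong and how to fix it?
Bug: A WHERE condition on the right-hand table after LEFT JOIN drops unmatched parents

Fix: Move the right-table condition into the ON clause so unmatched parents are kept

Corrected query:
SELECT p.name, c.sales FROM authors p LEFT JOIN novels c ON c.author_id = p.id AND c.sales > 33854

Result:
name    | sales
--------+------
Tolkien | NULL 
Borges  | NULL 
Orwell  | 78626
Atwood  | 49314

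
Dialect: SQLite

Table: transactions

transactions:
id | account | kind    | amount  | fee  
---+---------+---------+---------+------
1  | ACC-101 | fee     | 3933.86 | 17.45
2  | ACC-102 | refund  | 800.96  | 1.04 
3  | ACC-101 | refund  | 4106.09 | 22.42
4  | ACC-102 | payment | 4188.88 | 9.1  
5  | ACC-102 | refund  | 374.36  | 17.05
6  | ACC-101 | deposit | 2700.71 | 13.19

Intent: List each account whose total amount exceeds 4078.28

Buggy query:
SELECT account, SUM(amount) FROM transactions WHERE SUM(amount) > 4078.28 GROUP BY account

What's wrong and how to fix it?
Bug: SUM(amount) is an aggregate, but WHERE filters rows before aggregation

Fix: Use HAVING (which filters groups after aggregation) instead of WHERE

Corrected query:
SELECT account, SUM(amount) FROM transactions GROUP BY account HAVING SUM(amount) > 4078.28

Result:
account | SUM(amount)
--------+------------
ACC-101 | 10740.66   
ACC-102 | 5364.2     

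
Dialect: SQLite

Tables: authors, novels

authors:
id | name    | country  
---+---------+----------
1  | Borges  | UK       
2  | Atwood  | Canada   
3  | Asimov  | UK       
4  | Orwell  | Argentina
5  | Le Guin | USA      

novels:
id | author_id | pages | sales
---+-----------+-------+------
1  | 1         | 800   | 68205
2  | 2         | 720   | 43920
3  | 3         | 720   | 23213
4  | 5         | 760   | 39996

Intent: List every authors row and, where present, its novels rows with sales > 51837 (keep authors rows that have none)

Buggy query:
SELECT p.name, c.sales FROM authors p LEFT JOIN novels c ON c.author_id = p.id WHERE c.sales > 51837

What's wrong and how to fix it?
Bug: A WHERE condition on the right-hand table after LEFT JOIN drops unmatched parents

Fix: Put 'c.sales > 51837' in the JOIN's ON clause instead of WHERE

Corrected query:
SELECT p.name, c.sales FROM authors p LEFT JOIN novels c ON c.author_id = p.id AND c.sales > 51837

Result:
name    | sales
--------+------
Borges  | 68205
Atwood  | NULL 
Asimov  | NULL 
Orwell  | NULL 
Le Guin | NULL 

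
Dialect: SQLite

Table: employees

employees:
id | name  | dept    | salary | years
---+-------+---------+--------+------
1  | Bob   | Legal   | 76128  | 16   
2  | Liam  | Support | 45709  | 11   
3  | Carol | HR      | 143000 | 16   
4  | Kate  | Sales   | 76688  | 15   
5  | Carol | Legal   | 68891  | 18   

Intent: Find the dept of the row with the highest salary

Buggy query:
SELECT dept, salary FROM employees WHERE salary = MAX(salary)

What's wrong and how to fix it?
Bug: MAX(salary) is an aggregate and cannot be used directly in WHERE

Fix: Use a subquery: WHERE salary = (SELECT MAX(salary) FROM employees)

Corrected query:
SELECT dept, salary FROM employees WHERE salary = (SELECT MAX(salary) FROM employees)

Result:
dept | salary
-----+-------
HR   | 143000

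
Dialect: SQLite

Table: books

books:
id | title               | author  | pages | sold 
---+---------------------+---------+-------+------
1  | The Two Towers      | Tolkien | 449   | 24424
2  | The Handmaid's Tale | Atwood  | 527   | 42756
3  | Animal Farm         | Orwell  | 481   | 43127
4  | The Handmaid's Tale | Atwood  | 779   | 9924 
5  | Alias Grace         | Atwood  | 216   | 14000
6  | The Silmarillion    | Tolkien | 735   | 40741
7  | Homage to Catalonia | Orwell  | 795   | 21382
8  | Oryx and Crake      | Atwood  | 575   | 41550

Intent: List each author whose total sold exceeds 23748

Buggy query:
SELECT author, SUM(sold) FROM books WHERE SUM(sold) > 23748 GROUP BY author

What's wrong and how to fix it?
Bug: Aggregate functions cannot appear in a WHERE clause

Fix: Move the aggregate condition to a HAVING clause

Corrected query:
SELECT author, SUM(sold) FROM books GROUP BY author HAVING SUM(sold) > 23748

Result:
author  | SUM(sold)
--------+----------
Atwood  | 108230   
Orwell  | 64509    
Tolkien | 65165    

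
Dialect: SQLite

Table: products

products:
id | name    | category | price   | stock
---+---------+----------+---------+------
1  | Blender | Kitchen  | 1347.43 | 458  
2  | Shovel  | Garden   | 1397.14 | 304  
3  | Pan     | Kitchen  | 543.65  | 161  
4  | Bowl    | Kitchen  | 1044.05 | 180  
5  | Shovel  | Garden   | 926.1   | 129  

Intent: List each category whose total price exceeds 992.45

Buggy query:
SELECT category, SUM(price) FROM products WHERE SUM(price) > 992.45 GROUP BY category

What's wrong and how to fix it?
Bug: SUM(price) is an aggregate, but WHERE filters rows before aggregation

Fix: Move the aggregate condition to a HAVING clause

Corrected query:
SELECT category, SUM(price) FROM products GROUP BY category HAVING SUM(price) > 992.45

Result:
category | SUM(price)
---------+-----------
Garden   | 2323.24   
Kitchen  | 2935.13   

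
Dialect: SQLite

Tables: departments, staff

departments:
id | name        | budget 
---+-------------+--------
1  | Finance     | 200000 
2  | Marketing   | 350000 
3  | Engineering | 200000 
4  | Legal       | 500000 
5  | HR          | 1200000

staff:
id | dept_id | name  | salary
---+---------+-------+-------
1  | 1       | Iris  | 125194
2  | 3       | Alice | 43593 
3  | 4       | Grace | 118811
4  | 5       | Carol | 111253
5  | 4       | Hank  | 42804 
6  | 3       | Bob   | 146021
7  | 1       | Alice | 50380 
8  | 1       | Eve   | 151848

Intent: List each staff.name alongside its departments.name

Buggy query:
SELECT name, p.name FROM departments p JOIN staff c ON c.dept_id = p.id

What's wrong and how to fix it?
Bug: 'name' exists in both joined tables, so the database can't tell which one is meant

Fix: Prefix ambiguous columns with the table alias

Corrected query:
SELECT c.name, p.name FROM departments p JOIN staff c ON c.dept_id = p.id

Result:
name  | name       
------+------------
Iris  | Finance    
Alice | Engineering
Grace | Legal      
Carol | HR         
Hank  | Legal      
Bob   | Engineering
Alice | Finance    
Eve   | Finance    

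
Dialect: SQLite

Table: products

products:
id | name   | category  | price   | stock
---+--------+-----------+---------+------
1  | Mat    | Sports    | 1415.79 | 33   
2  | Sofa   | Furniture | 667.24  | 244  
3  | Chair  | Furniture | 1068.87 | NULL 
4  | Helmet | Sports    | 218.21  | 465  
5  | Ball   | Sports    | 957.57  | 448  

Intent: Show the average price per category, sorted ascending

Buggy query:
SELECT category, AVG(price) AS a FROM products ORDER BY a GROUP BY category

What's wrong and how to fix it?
Bug: GROUP BY must precede ORDER BY

Fix: Move ORDER BY to the end, after GROUP BY

Corrected query:
SELECT category, AVG(price) AS a FROM products GROUP BY category ORDER BY a

Result:
category  | a         
----------+-----------
Sports    | 863.856667
Furniture | 868.055   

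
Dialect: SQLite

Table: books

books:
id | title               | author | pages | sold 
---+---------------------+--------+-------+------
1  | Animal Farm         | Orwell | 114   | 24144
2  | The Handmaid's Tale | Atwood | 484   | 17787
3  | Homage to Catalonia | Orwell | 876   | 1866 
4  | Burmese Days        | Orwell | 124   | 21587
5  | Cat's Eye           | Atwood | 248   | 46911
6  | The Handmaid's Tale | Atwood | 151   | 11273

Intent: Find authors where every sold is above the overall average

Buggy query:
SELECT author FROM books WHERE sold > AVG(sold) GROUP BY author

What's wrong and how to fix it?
Bug: WHERE evaluates per row before aggregation, so AVG() is unavailable

Fix: Compute the overall average in a scalar subquery and compare each group's MIN against it in HAVING

Corrected query:
SELECT author FROM books GROUP BY author HAVING MIN(sold) > (SELECT AVG(sold) FROM books)

Result:
(no rows)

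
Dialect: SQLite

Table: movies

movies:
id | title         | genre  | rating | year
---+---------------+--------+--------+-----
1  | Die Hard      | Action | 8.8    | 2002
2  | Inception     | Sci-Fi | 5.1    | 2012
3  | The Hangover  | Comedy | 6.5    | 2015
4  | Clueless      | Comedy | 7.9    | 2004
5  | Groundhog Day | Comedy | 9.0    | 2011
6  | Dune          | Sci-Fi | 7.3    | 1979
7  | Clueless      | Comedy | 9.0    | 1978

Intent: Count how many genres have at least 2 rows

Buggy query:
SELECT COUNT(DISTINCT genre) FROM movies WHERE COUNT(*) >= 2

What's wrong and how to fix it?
Bug: WHERE filters individual rows, not groups, so a group-level COUNT is invalid there

Fix: Use a subquery that GROUPs and filters with HAVING, then count its rows

Corrected query:
SELECT COUNT(*) FROM (SELECT genre FROM movies GROUP BY genre HAVING COUNT(*) >= 2)

Result:
COUNT(*)
--------
2       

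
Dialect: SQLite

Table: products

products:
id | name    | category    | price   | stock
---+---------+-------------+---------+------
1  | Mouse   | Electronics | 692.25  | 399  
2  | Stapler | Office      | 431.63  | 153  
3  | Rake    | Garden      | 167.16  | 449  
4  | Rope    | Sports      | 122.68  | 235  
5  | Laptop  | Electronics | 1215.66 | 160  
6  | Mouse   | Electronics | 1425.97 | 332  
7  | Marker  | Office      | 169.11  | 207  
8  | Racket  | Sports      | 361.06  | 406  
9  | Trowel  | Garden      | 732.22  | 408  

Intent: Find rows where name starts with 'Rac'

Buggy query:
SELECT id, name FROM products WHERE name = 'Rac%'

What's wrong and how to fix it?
Bug: Wildcards only work with LIKE; '=' treats '%' as a literal character

Fix: Use LIKE for wildcard pattern matching

Corrected query:
SELECT id, name FROM products WHERE name LIKE 'Rac%'

Result:
id | name  
---+-------
8  | Racket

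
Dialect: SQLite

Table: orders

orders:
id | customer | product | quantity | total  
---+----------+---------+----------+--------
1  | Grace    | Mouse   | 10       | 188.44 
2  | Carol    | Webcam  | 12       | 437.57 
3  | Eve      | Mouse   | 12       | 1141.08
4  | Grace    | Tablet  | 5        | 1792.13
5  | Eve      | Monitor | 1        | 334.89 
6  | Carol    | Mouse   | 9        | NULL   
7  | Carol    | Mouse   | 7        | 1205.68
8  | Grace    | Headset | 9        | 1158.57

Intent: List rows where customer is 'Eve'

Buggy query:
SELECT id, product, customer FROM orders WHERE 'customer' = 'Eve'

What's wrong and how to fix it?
Bug: Single quotes denote string literals in SQL; the column name is being compared as a constant string

Fix: Reference the column as customer without single quotes

Corrected query:
SELECT id, product, customer FROM orders WHERE customer = 'Eve'

Result:
id | product | customer
---+---------+---------
3  | Mouse   | Eve     
5  | Monitor | Eve     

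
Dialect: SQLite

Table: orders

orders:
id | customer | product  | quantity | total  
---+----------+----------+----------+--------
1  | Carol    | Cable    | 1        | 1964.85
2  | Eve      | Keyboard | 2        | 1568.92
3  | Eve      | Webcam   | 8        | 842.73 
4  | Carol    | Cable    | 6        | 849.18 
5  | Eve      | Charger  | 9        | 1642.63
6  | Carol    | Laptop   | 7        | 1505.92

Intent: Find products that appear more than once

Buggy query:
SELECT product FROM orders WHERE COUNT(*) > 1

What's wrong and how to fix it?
Bug: WHERE can't reference COUNT(*); aggregates are computed after WHERE

Fix: GROUP BY product, then filter groups with HAVING COUNT(*) > 1

Corrected query:
SELECT product FROM orders GROUP BY product HAVING COUNT(*) > 1

Result:
product
-------
Cable  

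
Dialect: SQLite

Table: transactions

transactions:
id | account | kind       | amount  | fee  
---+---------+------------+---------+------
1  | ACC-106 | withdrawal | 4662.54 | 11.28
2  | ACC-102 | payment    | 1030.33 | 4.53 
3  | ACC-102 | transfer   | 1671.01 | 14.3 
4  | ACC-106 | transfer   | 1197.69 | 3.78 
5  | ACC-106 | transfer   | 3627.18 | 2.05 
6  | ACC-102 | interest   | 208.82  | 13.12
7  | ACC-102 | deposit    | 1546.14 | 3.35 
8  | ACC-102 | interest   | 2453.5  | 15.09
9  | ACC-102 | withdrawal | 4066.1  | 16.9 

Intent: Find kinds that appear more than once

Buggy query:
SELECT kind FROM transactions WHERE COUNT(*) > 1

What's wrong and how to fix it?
Bug: COUNT(*) is an aggregate and cannot be used in WHERE

Fix: GROUP BY kind, then filter groups with HAVING COUNT(*) > 1

Corrected query:
SELECT kind FROM transactions GROUP BY kind HAVING COUNT(*) > 1

Result:
kind      
----------
interest  
transfer  
withdrawal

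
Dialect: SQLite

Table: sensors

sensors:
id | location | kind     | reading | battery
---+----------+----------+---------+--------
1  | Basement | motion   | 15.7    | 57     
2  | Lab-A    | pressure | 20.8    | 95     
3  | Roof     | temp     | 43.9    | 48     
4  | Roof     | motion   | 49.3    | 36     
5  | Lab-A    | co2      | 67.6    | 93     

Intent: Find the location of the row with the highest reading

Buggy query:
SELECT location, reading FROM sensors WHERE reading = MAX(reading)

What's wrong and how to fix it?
Bug: MAX(reading) is an aggregate and cannot be used directly in WHERE

Fix: Use a subquery: WHERE reading = (SELECT MAX(reading) FROM sensors)

Corrected query:
SELECT location, reading FROM sensors WHERE reading = (SELECT MAX(reading) FROM sensors)

Result:
location | reading
---------+--------
Lab-A    | 67.6   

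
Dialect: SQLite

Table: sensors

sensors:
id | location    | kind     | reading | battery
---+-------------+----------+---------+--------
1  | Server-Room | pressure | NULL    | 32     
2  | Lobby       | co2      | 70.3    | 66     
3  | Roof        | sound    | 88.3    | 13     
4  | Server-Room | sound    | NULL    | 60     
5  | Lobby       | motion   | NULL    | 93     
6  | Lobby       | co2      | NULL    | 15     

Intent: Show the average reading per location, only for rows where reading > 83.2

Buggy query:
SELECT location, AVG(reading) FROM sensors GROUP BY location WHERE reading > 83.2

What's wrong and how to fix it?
Bug: Row-level WHERE must come before GROUP BY in the clause order

Fix: Move the WHERE clause before GROUP BY

Corrected query:
SELECT location, AVG(reading) FROM sensors WHERE reading > 83.2 GROUP BY location

Result:
location | AVG(reading)
---------+-------------
Roof     | 88.3        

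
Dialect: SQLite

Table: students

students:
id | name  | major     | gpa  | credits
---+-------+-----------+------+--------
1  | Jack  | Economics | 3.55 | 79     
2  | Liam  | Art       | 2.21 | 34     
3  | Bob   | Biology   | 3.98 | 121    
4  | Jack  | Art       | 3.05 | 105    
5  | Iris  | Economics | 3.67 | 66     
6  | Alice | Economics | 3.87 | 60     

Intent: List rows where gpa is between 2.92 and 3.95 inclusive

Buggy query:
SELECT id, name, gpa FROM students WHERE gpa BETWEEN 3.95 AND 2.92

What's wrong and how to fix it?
Bug: The bounds are reversed; BETWEEN a AND b requires a <= b to match anything

Fix: Swap the bounds so the smaller value comes first

Corrected query:
SELECT id, name, gpa FROM students WHERE gpa BETWEEN 2.92 AND 3.95

Result:
id | name  | gpa 
---+-------+-----
1  | Jack  | 3.55
4  | Jack  | 3.05
5  | Iris  | 3.67
6  | Alice | 3.87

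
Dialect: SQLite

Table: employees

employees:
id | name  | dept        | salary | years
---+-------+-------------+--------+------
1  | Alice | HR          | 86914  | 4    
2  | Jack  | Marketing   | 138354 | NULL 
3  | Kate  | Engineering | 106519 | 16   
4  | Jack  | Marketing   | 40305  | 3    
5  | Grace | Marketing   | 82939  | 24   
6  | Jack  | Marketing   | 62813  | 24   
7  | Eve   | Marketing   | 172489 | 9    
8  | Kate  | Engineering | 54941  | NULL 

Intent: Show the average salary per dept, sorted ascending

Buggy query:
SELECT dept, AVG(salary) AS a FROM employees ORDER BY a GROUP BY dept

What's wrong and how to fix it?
Bug: ORDER BY appears before GROUP BY; SQL clause order requires GROUP BY first

Fix: Move ORDER BY to the end, after GROUP BY

Corrected query:
SELECT dept, AVG(salary) AS a FROM employees GROUP BY dept ORDER BY a

Result:
dept        | a    
------------+------
Engineering | 80730
HR          | 86914
Marketing   | 99380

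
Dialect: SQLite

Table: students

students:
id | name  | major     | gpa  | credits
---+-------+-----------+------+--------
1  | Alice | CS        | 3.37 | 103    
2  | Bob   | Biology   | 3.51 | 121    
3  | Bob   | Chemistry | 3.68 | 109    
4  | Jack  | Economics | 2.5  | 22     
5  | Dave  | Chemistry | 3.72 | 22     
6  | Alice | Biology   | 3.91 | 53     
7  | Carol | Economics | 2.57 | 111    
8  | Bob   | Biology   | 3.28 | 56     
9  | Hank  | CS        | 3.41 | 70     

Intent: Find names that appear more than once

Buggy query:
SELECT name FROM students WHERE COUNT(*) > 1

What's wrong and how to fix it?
Bug: WHERE can't reference COUNT(*); aggregates are computed after WHERE

Fix: Group first, then use HAVING for the count condition

Corrected query:
SELECT name FROM students GROUP BY name HAVING COUNT(*) > 1

Result:
name 
-----
Alice
Bob  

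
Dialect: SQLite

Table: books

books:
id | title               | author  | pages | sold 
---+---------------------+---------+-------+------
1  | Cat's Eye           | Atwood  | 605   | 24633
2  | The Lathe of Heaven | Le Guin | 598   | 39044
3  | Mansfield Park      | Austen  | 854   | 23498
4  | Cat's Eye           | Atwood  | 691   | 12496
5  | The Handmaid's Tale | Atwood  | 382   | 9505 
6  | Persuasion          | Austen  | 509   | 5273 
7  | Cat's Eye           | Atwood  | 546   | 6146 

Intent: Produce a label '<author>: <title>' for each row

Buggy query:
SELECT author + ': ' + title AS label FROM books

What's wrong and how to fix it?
Bug: '+' is numeric addition; on text columns SQLite converts them to 0 instead of concatenating

Fix: Replace + with || to concatenate text

Corrected query:
SELECT author || ': ' || title AS label FROM books

Result:
label                       
----------------------------
Atwood: Cat's Eye           
Le Guin: The Lathe of Heaven
Austen: Mansfield Park      
Atwood: Cat's Eye           
Atwood: The Handmaid's Tale 
Austen: Persuasion          
Atwood: Cat's Eye           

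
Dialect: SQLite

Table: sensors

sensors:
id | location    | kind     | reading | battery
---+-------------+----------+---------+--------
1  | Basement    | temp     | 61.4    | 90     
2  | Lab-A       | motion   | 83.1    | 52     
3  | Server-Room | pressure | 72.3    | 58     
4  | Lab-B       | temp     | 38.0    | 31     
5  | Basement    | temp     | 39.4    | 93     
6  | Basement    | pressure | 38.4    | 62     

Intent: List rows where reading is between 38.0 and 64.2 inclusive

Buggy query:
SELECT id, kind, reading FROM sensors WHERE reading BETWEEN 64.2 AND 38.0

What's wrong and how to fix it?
Bug: The bounds are reversed; BETWEEN a AND b requires a <= b to match anything

Fix: Swap the bounds so the smaller value comes first

Corrected query:
SELECT id, kind, reading FROM sensors WHERE reading BETWEEN 38.0 AND 64.2

Result:
id | kind     | reading
---+----------+--------
1  | temp     | 61.4   
4  | temp     | 38     
5  | temp     | 39.4   
6  | pressure | 38.4   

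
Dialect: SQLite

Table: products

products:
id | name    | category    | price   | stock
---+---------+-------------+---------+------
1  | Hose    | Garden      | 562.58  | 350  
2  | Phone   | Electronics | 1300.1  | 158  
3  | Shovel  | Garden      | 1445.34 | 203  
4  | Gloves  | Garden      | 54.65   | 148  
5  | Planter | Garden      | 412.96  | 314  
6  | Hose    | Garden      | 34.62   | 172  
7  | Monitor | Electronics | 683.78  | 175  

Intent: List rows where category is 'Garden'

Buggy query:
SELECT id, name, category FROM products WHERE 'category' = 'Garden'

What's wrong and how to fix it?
Bug: Single quotes denote string literals in SQL; the column name is being compared as a constant string

Fix: Reference the column as category without single quotes

Corrected query:
SELECT id, name, category FROM products WHERE category = 'Garden'

Result:
id | name    | category
---+---------+---------
1  | Hose    | Garden  
3  | Shovel  | Garden  
4  | Gloves  | Garden  
5  | Planter | Garden  
6  | Hose    | Garden  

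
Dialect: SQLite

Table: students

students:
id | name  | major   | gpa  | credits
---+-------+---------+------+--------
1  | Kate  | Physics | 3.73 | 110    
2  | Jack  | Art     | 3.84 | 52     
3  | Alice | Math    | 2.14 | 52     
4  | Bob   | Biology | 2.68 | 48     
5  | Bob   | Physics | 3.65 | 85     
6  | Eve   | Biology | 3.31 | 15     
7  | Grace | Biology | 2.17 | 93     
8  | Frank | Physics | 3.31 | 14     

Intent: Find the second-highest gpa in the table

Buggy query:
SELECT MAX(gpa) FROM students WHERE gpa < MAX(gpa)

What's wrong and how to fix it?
Bug: MAX(gpa) on the right of the comparison is an aggregate-in-WHERE error

Fix: Put the inner MAX in a scalar subquery

Corrected query:
SELECT MAX(gpa) FROM students WHERE gpa < (SELECT MAX(gpa) FROM students)

Result:
MAX(gpa)
--------
3.73    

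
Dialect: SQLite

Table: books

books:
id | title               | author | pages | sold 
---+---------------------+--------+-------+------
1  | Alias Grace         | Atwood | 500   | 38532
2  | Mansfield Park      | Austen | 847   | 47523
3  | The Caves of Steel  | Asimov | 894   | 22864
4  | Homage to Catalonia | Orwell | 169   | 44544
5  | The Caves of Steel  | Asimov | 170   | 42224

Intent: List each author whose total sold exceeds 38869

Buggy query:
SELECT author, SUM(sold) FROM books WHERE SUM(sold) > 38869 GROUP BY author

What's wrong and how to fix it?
Bug: WHERE runs before GROUP BY, so aggregates aren't available there

Fix: Use HAVING (which filters groups after aggregation) instead of WHERE

Corrected query:
SELECT author, SUM(sold) FROM books GROUP BY author HAVING SUM(sold) > 38869

Result:
author | SUM(sold)
-------+----------
Asimov | 65088    
Austen | 47523    
Orwell | 44544    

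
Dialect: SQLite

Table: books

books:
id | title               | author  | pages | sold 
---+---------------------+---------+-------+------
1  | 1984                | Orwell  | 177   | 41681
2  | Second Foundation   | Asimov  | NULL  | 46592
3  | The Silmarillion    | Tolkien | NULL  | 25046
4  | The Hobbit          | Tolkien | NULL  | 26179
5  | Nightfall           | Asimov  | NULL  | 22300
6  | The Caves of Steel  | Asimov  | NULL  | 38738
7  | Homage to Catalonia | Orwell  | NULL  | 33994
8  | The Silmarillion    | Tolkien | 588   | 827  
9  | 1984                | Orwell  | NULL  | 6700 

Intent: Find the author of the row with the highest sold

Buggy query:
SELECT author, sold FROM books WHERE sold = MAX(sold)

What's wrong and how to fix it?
Bug: WHERE is evaluated per row; an aggregate over the whole table isn't defined there

Fix: Wrap MAX in a scalar subquery so WHERE compares against a single value

Corrected query:
SELECT author, sold FROM books WHERE sold = (SELECT MAX(sold) FROM books)

Result:
author | sold 
-------+------
Asimov | 46592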